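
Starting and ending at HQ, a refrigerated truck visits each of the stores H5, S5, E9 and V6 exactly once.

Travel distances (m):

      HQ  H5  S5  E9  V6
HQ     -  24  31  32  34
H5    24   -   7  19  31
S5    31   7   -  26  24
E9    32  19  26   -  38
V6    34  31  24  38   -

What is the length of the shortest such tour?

There are 12 distinct closed tours to check (reversals are equivalent).
HQ - H5 - S5 - E9 - V6 - HQ: 24+7+26+38+34 = 129
HQ - H5 - S5 - V6 - E9 - HQ: 24+7+24+38+32 = 125
HQ - H5 - E9 - S5 - V6 - HQ: 24+19+26+24+34 = 127
HQ - H5 - E9 - V6 - S5 - HQ: 24+19+38+24+31 = 136
HQ - H5 - V6 - S5 - E9 - HQ: 24+31+24+26+32 = 137
HQ - H5 - V6 - E9 - S5 - HQ: 24+31+38+26+31 = 150
HQ - S5 - H5 - E9 - V6 - HQ: 31+7+19+38+34 = 129
HQ - S5 - H5 - V6 - E9 - HQ: 31+7+31+38+32 = 139
HQ - S5 - E9 - H5 - V6 - HQ: 31+26+19+31+34 = 141
HQ - S5 - V6 - H5 - E9 - HQ: 31+24+31+19+32 = 137
HQ - E9 - H5 - S5 - V6 - HQ: 32+19+7+24+34 = 116
HQ - E9 - S5 - H5 - V6 - HQ: 32+26+7+31+34 = 130
The minimum is 116.
One optimal route: HQ → E9 → H5 → S5 → V6 → HQ (or its reverse).

Minimum total distance: 116 m.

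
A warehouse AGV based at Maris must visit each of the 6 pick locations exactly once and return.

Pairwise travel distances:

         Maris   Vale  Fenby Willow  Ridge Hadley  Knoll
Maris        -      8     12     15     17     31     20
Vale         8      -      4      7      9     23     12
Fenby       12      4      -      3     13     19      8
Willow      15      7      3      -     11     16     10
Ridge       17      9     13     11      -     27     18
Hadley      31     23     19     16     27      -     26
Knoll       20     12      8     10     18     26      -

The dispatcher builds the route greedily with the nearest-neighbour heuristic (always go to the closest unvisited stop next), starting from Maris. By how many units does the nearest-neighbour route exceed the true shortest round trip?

11 longer than the optimal tour.

From Maris: Vale=8, Fenby=12, Willow=15, Ridge=17, Knoll=20, Hadley=31 → choose Vale (8).
From Vale: Fenby=4, Willow=7, Ridge=9, Knoll=12, Hadley=23 → choose Fenby (4).
From Fenby: Willow=3, Knoll=8, Ridge=13, Hadley=19 → choose Willow (3).
From Willow: Knoll=10, Ridge=11, Hadley=16 → choose Knoll (10).
From Knoll: Ridge=18, Hadley=26 → choose Ridge (18).
From Ridge: Hadley=27 → choose Hadley (27).
NN route Maris → Vale → Fenby → Willow → Knoll → Ridge → Hadley → Maris costs 101.
Optimal: Maris → Vale → Fenby → Knoll → Willow → Hadley → Ridge → Maris costs 90 (by enumerating all 360 distinct tours).
Excess = 101 − 90 = 11.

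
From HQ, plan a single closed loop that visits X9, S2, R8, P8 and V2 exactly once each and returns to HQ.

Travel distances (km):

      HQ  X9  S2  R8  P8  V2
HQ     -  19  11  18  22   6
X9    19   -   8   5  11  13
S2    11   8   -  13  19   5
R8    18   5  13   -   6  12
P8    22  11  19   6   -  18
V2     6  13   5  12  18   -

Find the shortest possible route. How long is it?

Minimum total distance: 52 km.

There are 60 distinct closed tours to check (reversals are equivalent).
HQ→X9→S2→R8→P8→V2→HQ: 19+8+13+6+18+6 = 70
HQ→X9→S2→R8→V2→P8→HQ: 19+8+13+12+18+22 = 92
HQ→X9→S2→P8→R8→V2→HQ: 19+8+19+6+12+6 = 70
HQ→X9→S2→P8→V2→R8→HQ: 19+8+19+18+12+18 = 94
HQ→X9→S2→V2→R8→P8→HQ: 19+8+5+12+6+22 = 72
HQ→X9→S2→V2→P8→R8→HQ: 19+8+5+18+6+18 = 74
HQ→X9→R8→S2→P8→V2→HQ: 19+5+13+19+18+6 = 80
HQ→X9→R8→S2→V2→P8→HQ: 19+5+13+5+18+22 = 82
HQ→X9→R8→P8→S2→V2→HQ: 19+5+6+19+5+6 = 60
HQ→X9→R8→P8→V2→S2→HQ: 19+5+6+18+5+11 = 64
HQ→X9→R8→V2→S2→P8→HQ: 19+5+12+5+19+22 = 82
HQ→X9→R8→V2→P8→S2→HQ: 19+5+12+18+19+11 = 84
HQ→X9→P8→S2→R8→V2→HQ: 19+11+19+13+12+6 = 80
HQ→X9→P8→S2→V2→R8→HQ: 19+11+19+5+12+18 = 84
… (46 more)
HQ→P8→R8→X9→S2→V2→HQ: 22+6+5+8+5+6 = 52  ← best
The minimum is 52.
One optimal route: HQ → P8 → R8 → X9 → S2 → V2 → HQ (or its reverse).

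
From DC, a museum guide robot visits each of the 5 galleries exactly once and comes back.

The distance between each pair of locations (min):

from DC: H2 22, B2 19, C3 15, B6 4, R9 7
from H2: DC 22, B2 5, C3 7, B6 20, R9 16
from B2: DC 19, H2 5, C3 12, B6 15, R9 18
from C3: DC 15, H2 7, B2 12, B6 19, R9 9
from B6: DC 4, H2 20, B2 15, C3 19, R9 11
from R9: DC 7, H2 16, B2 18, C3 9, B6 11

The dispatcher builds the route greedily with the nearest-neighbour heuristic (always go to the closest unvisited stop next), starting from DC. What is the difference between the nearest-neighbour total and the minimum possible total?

DC: B6=4, R9=7, C3=15, B2=19, H2=22 ⇒ B6
B6: R9=11, B2=15, C3=19, H2=20 ⇒ R9
R9: C3=9, H2=16, B2=18 ⇒ C3
C3: H2=7, B2=12 ⇒ H2
H2: B2=5 ⇒ B2
NN route DC → B6 → R9 → C3 → H2 → B2 → DC costs 55.
Optimal: DC → B6 → B2 → H2 → C3 → R9 → DC costs 47 (by enumerating all 60 distinct tours).
Excess = 55 − 47 = 8.

Excess over optimum: 8 min.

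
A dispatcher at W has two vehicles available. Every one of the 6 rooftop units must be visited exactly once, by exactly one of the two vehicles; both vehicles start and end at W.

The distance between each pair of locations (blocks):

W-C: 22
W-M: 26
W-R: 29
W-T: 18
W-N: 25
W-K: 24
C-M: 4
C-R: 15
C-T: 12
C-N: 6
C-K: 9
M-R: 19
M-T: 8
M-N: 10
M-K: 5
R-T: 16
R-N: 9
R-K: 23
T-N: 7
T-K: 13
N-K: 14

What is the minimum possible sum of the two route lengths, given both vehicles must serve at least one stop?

Try each way of splitting the stops between the two vehicles (each non-empty) and, for each split, find the best tour for each vehicle:
  {C} + {M, R, T, N, K}: 44 + 82 = 126
  {M} + {C, R, T, N, K}: 52 + 82 = 134
  {C, M} + {R, T, N, K}: 52 + 81 = 133
  {R} + {C, M, T, N, K}: 58 + 64 = 122
  {C, R} + {M, T, N, K}: 66 + 64 = 130
  {M, R} + {C, T, N, K}: 74 + 64 = 138
  … (31 splits in total)
  {T} + {C, M, R, N, K}: 36 + 77 = 113  ← best
Best: vehicle 1 W → T → W = 36; vehicle 2 W → R → N → C → M → K → W = 77; combined 113.

Minimum combined distance: 113 blocks.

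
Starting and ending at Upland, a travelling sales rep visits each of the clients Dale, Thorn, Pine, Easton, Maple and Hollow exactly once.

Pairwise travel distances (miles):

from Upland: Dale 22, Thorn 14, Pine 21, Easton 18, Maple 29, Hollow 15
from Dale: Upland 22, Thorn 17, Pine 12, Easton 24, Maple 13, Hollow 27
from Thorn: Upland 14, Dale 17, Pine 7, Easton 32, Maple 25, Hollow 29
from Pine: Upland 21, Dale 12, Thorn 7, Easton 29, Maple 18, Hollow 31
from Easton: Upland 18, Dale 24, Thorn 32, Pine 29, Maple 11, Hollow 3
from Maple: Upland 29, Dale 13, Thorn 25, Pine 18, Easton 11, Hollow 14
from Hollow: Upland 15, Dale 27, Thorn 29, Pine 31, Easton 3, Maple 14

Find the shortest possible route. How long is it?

Minimum total distance: 75 miles.

With 6 stops there are 6!/2 = 360 distinct round trips (a route and its reverse cost the same).
Upland - Dale - Thorn - Pine - Easton - Maple - Hollow - Upland: 22+17+7+29+11+14+15 = 115
Upland - Dale - Thorn - Pine - Easton - Hollow - Maple - Upland: 22+17+7+29+3+14+29 = 121
Upland - Dale - Thorn - Pine - Maple - Easton - Hollow - Upland: 22+17+7+18+11+3+15 = 93
Upland - Dale - Thorn - Pine - Maple - Hollow - Easton - Upland: 22+17+7+18+14+3+18 = 99
Upland - Dale - Thorn - Pine - Hollow - Easton - Maple - Upland: 22+17+7+31+3+11+29 = 120
Upland - Dale - Thorn - Pine - Hollow - Maple - Easton - Upland: 22+17+7+31+14+11+18 = 120
Upland - Dale - Thorn - Easton - Pine - Maple - Hollow - Upland: 22+17+32+29+18+14+15 = 147
Upland - Dale - Thorn - Easton - Pine - Hollow - Maple - Upland: 22+17+32+29+31+14+29 = 174
… (352 more)
Upland - Thorn - Pine - Dale - Maple - Easton - Hollow - Upland: 14+7+12+13+11+3+15 = 75  ← best
The minimum is 75.
One optimal route: Upland → Thorn → Pine → Dale → Maple → Easton → Hollow → Upland (or its reverse).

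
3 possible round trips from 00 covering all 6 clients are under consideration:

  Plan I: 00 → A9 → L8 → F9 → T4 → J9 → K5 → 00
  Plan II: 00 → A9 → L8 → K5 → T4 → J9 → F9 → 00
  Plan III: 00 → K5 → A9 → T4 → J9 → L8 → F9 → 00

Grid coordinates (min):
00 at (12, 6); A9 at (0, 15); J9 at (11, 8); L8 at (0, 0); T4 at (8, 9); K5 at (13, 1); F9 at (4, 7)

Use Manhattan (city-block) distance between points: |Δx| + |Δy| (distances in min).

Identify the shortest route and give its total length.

Plan I: 21 + 15 + 11 + 6 + 4 + 9 + 6 = 72
Plan II: 21 + 15 + 14 + 13 + 4 + 8 + 9 = 84
Plan III: 6 + 27 + 14 + 4 + 19 + 11 + 9 = 90

72 min — Plan I is the shortest.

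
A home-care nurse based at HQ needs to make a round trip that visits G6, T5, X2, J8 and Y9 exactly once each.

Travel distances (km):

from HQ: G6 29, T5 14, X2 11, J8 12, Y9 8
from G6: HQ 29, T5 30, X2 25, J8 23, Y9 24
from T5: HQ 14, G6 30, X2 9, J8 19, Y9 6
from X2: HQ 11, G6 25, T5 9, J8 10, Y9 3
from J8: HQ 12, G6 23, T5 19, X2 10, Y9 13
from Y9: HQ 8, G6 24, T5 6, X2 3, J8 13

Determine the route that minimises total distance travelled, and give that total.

Shortest round trip = 83 km.

HQ-G6-T5-X2-J8-Y9-HQ: 29+30+9+10+13+8 = 99
HQ-G6-T5-X2-Y9-J8-HQ: 29+30+9+3+13+12 = 96
HQ-G6-T5-J8-X2-Y9-HQ: 29+30+19+10+3+8 = 99
HQ-G6-T5-J8-Y9-X2-HQ: 29+30+19+13+3+11 = 105
HQ-G6-T5-Y9-X2-J8-HQ: 29+30+6+3+10+12 = 90
HQ-G6-T5-Y9-J8-X2-HQ: 29+30+6+13+10+11 = 99
HQ-G6-X2-T5-J8-Y9-HQ: 29+25+9+19+13+8 = 103
HQ-G6-X2-T5-Y9-J8-HQ: 29+25+9+6+13+12 = 94
HQ-G6-X2-J8-T5-Y9-HQ: 29+25+10+19+6+8 = 97
HQ-G6-X2-J8-Y9-T5-HQ: 29+25+10+13+6+14 = 97
HQ-G6-X2-Y9-T5-J8-HQ: 29+25+3+6+19+12 = 94
HQ-G6-X2-Y9-J8-T5-HQ: 29+25+3+13+19+14 = 103
HQ-G6-J8-T5-X2-Y9-HQ: 29+23+19+9+3+8 = 91
HQ-G6-J8-T5-Y9-X2-HQ: 29+23+19+6+3+11 = 91
… (46 more)
HQ-T5-Y9-X2-G6-J8-HQ: 14+6+3+25+23+12 = 83  ← best
The minimum is 83.
One optimal route: HQ → T5 → Y9 → X2 → G6 → J8 → HQ (or its reverse).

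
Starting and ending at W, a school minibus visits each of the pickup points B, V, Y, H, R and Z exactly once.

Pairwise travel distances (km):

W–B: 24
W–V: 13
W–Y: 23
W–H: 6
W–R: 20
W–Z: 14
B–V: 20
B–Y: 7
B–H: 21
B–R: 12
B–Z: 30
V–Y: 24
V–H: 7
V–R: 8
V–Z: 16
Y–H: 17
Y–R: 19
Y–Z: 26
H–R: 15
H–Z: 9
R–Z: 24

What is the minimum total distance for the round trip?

Shortest round trip = 80 km.

With 6 stops there are 6!/2 = 360 distinct round trips (a route and its reverse cost the same).
W-B-V-Y-H-R-Z-W: 24+20+24+17+15+24+14 = 138
W-B-V-Y-H-Z-R-W: 24+20+24+17+9+24+20 = 138
W-B-V-Y-R-H-Z-W: 24+20+24+19+15+9+14 = 125
W-B-V-Y-R-Z-H-W: 24+20+24+19+24+9+6 = 126
W-B-V-Y-Z-H-R-W: 24+20+24+26+9+15+20 = 138
W-B-V-Y-Z-R-H-W: 24+20+24+26+24+15+6 = 139
W-B-V-H-Y-R-Z-W: 24+20+7+17+19+24+14 = 125
W-B-V-H-Y-Z-R-W: 24+20+7+17+26+24+20 = 138
… (352 more)
W-V-R-B-Y-H-Z-W: 13+8+12+7+17+9+14 = 80  ← best
The minimum is 80.
One optimal route: W → V → R → B → Y → H → Z → W (or its reverse).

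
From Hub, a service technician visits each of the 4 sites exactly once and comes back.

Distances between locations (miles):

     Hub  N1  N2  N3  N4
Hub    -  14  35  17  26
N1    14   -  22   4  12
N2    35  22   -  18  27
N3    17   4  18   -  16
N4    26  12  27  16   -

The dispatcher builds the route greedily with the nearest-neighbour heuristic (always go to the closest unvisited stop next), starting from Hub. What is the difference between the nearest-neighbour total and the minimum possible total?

The nearest-neighbour route is 8 miles longer than optimal.

Hub: N1=14, N3=17, N4=26, N2=35 ⇒ N1
N1: N3=4, N4=12, N2=22 ⇒ N3
N3: N4=16, N2=18 ⇒ N4
N4: N2=27 ⇒ N2
NN route Hub → N1 → N3 → N4 → N2 → Hub costs 96.
Optimal: Hub → N1 → N4 → N2 → N3 → Hub costs 88 (by enumerating all 12 distinct tours).
Excess = 96 − 88 = 8.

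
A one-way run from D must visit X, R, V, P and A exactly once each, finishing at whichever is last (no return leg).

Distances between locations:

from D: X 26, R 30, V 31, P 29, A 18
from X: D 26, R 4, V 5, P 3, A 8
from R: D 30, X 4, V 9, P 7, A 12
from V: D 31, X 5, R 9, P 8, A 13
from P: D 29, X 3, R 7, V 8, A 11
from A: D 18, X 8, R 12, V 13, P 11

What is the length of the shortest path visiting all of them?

Shortest open route: 45.

There are 5! = 120 possible orderings.
D - X - R - V - P - A: 26+4+9+8+11 = 58
D - X - R - V - A - P: 26+4+9+13+11 = 63
D - X - R - P - V - A: 26+4+7+8+13 = 58
D - X - R - P - A - V: 26+4+7+11+13 = 61
D - X - R - A - V - P: 26+4+12+13+8 = 63
D - X - R - A - P - V: 26+4+12+11+8 = 61
D - X - V - R - P - A: 26+5+9+7+11 = 58
D - X - V - R - A - P: 26+5+9+12+11 = 63
D - X - V - P - R - A: 26+5+8+7+12 = 58
D - X - V - P - A - R: 26+5+8+11+12 = 62
D - X - V - A - R - P: 26+5+13+12+7 = 63
D - X - V - A - P - R: 26+5+13+11+7 = 62
D - X - P - R - V - A: 26+3+7+9+13 = 58
D - X - P - R - A - V: 26+3+7+12+13 = 61
… (106 more)
D - A - X - R - P - V: 18+8+4+7+8 = 45  ← best
The minimum is 45.
One shortest path: D → A → X → R → P → V.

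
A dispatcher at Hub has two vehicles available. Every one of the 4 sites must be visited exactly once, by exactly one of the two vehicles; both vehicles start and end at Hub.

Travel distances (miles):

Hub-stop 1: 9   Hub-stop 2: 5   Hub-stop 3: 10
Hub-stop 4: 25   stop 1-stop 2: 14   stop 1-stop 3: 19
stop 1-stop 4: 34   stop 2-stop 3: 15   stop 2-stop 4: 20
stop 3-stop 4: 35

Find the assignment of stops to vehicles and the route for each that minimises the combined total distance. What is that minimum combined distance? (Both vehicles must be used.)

Minimum combined distance: 88 miles.

Try each way of splitting the stops between the two vehicles (each non-empty) and, for each split, find the best tour for each vehicle:
  {stop 1} + {stop 2, stop 3, stop 4}: 18 + 70 = 88
  {stop 2} + {stop 1, stop 3, stop 4}: 10 + 88 = 98
  {stop 1, stop 2} + {stop 3, stop 4}: 28 + 70 = 98
  {stop 3} + {stop 1, stop 2, stop 4}: 20 + 68 = 88
  {stop 1, stop 3} + {stop 2, stop 4}: 38 + 50 = 88
  {stop 2, stop 3} + {stop 1, stop 4}: 30 + 68 = 98
  … (7 splits in total)
Best: vehicle 1 Hub → stop 1 → Hub = 18; vehicle 2 Hub → stop 2 → stop 4 → stop 3 → Hub = 70; combined 88.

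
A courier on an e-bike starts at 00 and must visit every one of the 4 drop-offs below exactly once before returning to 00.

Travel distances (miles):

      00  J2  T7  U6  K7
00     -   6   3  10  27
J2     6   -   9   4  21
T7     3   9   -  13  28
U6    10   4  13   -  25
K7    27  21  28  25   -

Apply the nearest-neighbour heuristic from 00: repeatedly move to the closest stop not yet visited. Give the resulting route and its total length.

Nearest-neighbour total = 68 miles; route 00 → T7 → J2 → U6 → K7 → 00.

At 00 the remaining stops are T7 3, J2 6, U6 10, K7 27; go to T7.
At T7 the remaining stops are J2 9, U6 13, K7 28; go to J2.
At J2 the remaining stops are U6 4, K7 21; go to U6.
At U6 the remaining stops are K7 25; go to K7.
Return K7→00: 27.
Total = 3 + 9 + 4 + 25 + 27 = 68.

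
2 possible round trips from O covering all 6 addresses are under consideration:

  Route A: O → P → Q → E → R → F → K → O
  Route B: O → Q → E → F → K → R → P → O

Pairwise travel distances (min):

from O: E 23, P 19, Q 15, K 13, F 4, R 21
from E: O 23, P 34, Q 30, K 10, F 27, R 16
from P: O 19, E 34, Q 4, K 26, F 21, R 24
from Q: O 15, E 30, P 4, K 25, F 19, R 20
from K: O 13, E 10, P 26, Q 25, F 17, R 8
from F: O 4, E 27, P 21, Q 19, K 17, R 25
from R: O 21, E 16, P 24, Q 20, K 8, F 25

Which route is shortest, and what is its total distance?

Shortest is Route A, total 124 min.

Route A: 19 + 4 + 30 + 16 + 25 + 17 + 13 = 124
Route B: 15 + 30 + 27 + 17 + 8 + 24 + 19 = 140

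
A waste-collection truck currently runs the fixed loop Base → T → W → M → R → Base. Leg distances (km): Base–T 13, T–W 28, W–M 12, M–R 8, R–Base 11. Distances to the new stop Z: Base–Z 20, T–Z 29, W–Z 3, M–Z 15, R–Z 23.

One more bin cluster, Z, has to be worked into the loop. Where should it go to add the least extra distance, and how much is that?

Insertion cost between consecutive stops i–j is d(i,Z) + d(Z,j) − d(i,j):
  between Base and T: 20 + 29 − 13 = 36
  between T and W: 29 + 3 − 28 = 4
  between W and M: 3 + 15 − 12 = 6
  between M and R: 15 + 23 − 8 = 30
  between R and Base: 23 + 20 − 11 = 32
Cheapest insertion is between T and W, adding 4.
New total = 72 + 4 = 76.

+4 km — insert Z between T and W.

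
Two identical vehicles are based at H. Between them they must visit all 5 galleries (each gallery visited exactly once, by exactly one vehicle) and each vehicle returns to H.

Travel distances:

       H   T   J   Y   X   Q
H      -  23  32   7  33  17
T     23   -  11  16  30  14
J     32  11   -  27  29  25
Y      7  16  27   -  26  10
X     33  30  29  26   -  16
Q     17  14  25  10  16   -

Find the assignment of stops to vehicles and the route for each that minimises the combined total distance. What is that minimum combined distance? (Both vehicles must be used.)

Minimum combined distance: 110.

There are 2^4 − 1 = 15 ways to divide the 5 stops into two non-empty groups. For each, the best each vehicle can do is its own shortest tour through its group:
  {T} + {J, Y, X, Q}: 46 + 94 = 140
  {J} + {T, Y, X, Q}: 64 + 86 = 150
  {T, J} + {Y, X, Q}: 66 + 66 = 132
  {Y} + {T, J, X, Q}: 14 + 96 = 110
  {T, Y} + {J, X, Q}: 46 + 94 = 140
  {J, Y} + {T, X, Q}: 66 + 86 = 152
  … (15 splits in total)
Best: vehicle 1 H → Y → H = 14; vehicle 2 H → T → J → X → Q → H = 96; combined 110.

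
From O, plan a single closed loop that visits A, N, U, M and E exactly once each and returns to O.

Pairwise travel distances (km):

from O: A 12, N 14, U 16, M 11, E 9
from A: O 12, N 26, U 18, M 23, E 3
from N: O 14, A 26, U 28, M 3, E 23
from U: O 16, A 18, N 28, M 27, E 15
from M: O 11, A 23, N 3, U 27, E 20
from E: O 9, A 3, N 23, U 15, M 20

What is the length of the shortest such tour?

With 5 stops there are 5!/2 = 60 distinct round trips (a route and its reverse cost the same).
O-A-N-U-M-E-O: 12+26+28+27+20+9 = 122
O-A-N-U-E-M-O: 12+26+28+15+20+11 = 112
O-A-N-M-U-E-O: 12+26+3+27+15+9 = 92
O-A-N-M-E-U-O: 12+26+3+20+15+16 = 92
O-A-N-E-U-M-O: 12+26+23+15+27+11 = 114
O-A-N-E-M-U-O: 12+26+23+20+27+16 = 124
O-A-U-N-M-E-O: 12+18+28+3+20+9 = 90
O-A-U-N-E-M-O: 12+18+28+23+20+11 = 112
O-A-U-M-N-E-O: 12+18+27+3+23+9 = 92
O-A-U-M-E-N-O: 12+18+27+20+23+14 = 114
O-A-U-E-N-M-O: 12+18+15+23+3+11 = 82
O-A-U-E-M-N-O: 12+18+15+20+3+14 = 82
O-A-M-N-U-E-O: 12+23+3+28+15+9 = 90
O-A-M-N-E-U-O: 12+23+3+23+15+16 = 92
… (46 more)
O-A-E-U-N-M-O: 12+3+15+28+3+11 = 72  ← best
The minimum is 72.
One optimal route: O → A → E → U → N → M → O (or its reverse).

Minimum total distance: 72 km.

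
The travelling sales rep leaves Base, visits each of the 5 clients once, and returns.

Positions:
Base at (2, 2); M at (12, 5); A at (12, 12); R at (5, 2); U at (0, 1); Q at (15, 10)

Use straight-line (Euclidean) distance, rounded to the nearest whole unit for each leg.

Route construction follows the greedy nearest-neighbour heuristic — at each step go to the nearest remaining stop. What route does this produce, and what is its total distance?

Nearest-neighbour total = 39; route Base → U → R → M → Q → A → Base.

From Base: distances to unvisited — U=2, R=3, M=10, A=14, Q=15. Nearest is U (2).
From U: distances to unvisited — R=5, M=13, A=16, Q=17. Nearest is R (5).
From R: distances to unvisited — M=8, A=12, Q=13. Nearest is M (8).
From M: distances to unvisited — Q=6, A=7. Nearest is Q (6).
From Q: distances to unvisited — A=4. Nearest is A (4).
Return A→Base: 14.
Total = 2 + 5 + 8 + 6 + 4 + 14 = 39.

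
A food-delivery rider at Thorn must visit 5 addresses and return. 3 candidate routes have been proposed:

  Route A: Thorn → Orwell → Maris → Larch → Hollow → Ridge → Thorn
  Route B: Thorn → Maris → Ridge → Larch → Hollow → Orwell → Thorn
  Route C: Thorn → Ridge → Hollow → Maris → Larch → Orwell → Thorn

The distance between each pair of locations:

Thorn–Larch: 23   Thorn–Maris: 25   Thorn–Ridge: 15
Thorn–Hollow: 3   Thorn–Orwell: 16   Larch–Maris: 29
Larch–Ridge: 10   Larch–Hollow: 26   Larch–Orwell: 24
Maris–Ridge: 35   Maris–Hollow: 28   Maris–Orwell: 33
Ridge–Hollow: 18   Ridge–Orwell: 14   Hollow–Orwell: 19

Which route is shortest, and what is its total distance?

Route A: 16 + 33 + 29 + 26 + 18 + 15 = 137
Route B: 25 + 35 + 10 + 26 + 19 + 16 = 131
Route C: 15 + 18 + 28 + 29 + 24 + 16 = 130

130 — Route C is the shortest.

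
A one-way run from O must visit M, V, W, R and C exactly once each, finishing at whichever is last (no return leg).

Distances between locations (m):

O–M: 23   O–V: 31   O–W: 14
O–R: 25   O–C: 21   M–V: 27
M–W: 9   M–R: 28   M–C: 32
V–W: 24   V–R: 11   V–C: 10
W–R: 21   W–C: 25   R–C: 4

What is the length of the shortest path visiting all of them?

64 m — the minimum one-way total.

There are 5! = 120 possible orderings.
O - M - V - W - R - C: 23+27+24+21+4 = 99
O - M - V - W - C - R: 23+27+24+25+4 = 103
O - M - V - R - W - C: 23+27+11+21+25 = 107
O - M - V - R - C - W: 23+27+11+4+25 = 90
O - M - V - C - W - R: 23+27+10+25+21 = 106
O - M - V - C - R - W: 23+27+10+4+21 = 85
O - M - W - V - R - C: 23+9+24+11+4 = 71
O - M - W - V - C - R: 23+9+24+10+4 = 70
O - M - W - R - V - C: 23+9+21+11+10 = 74
O - M - W - R - C - V: 23+9+21+4+10 = 67
O - M - W - C - V - R: 23+9+25+10+11 = 78
O - M - W - C - R - V: 23+9+25+4+11 = 72
O - M - R - V - W - C: 23+28+11+24+25 = 111
O - M - R - V - C - W: 23+28+11+10+25 = 97
… (106 more)
O - W - M - V - C - R: 14+9+27+10+4 = 64  ← best
The minimum is 64.
One shortest path: O → W → M → V → C → R.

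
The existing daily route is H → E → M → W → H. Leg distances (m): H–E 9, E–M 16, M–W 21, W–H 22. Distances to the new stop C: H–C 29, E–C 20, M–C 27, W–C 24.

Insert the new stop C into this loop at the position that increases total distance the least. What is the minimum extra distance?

Insertion cost between consecutive stops i–j is d(i,C) + d(C,j) − d(i,j):
  between H and E: 29 + 20 − 9 = 40
  between E and M: 20 + 27 − 16 = 31
  between M and W: 27 + 24 − 21 = 30
  between W and H: 24 + 29 − 22 = 31
Cheapest insertion is between M and W, adding 30.
New total = 68 + 30 = 98.

Adding 30 m by placing C on the M–W leg.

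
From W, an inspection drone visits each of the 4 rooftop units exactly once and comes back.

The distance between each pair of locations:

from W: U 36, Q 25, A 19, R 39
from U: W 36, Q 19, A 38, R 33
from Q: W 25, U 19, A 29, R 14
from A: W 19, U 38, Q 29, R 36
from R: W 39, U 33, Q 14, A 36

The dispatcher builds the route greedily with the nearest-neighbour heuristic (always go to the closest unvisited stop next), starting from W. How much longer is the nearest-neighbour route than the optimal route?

Excess over optimum: 7.

W: A=19, Q=25, U=36, R=39 ⇒ A
A: Q=29, R=36, U=38 ⇒ Q
Q: R=14, U=19 ⇒ R
R: U=33 ⇒ U
NN route W → A → Q → R → U → W costs 131.
Optimal: W → U → Q → R → A → W costs 124 (by enumerating all 12 distinct tours).
Excess = 131 − 124 = 7.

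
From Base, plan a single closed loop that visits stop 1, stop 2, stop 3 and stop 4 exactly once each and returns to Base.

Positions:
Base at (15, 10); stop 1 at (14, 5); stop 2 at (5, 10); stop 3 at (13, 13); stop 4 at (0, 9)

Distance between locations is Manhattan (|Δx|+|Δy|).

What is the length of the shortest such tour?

There are 12 distinct closed tours to check (reversals are equivalent).
Base-stop 1-stop 2-stop 3-stop 4-Base: 6+14+11+17+16 = 64
Base-stop 1-stop 2-stop 4-stop 3-Base: 6+14+6+17+5 = 48
Base-stop 1-stop 3-stop 2-stop 4-Base: 6+9+11+6+16 = 48
Base-stop 1-stop 3-stop 4-stop 2-Base: 6+9+17+6+10 = 48
Base-stop 1-stop 4-stop 2-stop 3-Base: 6+18+6+11+5 = 46
Base-stop 1-stop 4-stop 3-stop 2-Base: 6+18+17+11+10 = 62
Base-stop 2-stop 1-stop 3-stop 4-Base: 10+14+9+17+16 = 66
Base-stop 2-stop 1-stop 4-stop 3-Base: 10+14+18+17+5 = 64
Base-stop 2-stop 3-stop 1-stop 4-Base: 10+11+9+18+16 = 64
Base-stop 2-stop 4-stop 1-stop 3-Base: 10+6+18+9+5 = 48
Base-stop 3-stop 1-stop 2-stop 4-Base: 5+9+14+6+16 = 50
Base-stop 3-stop 2-stop 1-stop 4-Base: 5+11+14+18+16 = 64
The minimum is 46.
One optimal route: Base → stop 1 → stop 4 → stop 2 → stop 3 → Base (or its reverse).

Minimum total distance: 46.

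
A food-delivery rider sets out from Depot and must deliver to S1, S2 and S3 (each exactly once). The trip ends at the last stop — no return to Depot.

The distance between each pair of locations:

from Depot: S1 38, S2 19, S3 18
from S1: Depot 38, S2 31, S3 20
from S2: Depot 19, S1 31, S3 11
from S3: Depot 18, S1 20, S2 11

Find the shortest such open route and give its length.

There are 3! = 6 possible orderings.
Depot - S1 - S2 - S3: 38+31+11 = 80
Depot - S1 - S3 - S2: 38+20+11 = 69
Depot - S2 - S1 - S3: 19+31+20 = 70
Depot - S2 - S3 - S1: 19+11+20 = 50
Depot - S3 - S1 - S2: 18+20+31 = 69
Depot - S3 - S2 - S1: 18+11+31 = 60
The minimum is 50.
One shortest path: Depot → S2 → S3 → S1.

50 — the minimum one-way total.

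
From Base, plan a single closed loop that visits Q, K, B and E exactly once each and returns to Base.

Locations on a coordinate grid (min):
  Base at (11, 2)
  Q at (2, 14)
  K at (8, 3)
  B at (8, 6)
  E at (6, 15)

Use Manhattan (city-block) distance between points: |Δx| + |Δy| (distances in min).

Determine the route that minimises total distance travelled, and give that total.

44 min — the shortest possible round trip.

With 4 stops there are 4!/2 = 12 distinct round trips (a route and its reverse cost the same).
Base - Q - K - B - E - Base: 21+17+3+11+18 = 70
Base - Q - K - E - B - Base: 21+17+14+11+7 = 70
Base - Q - B - K - E - Base: 21+14+3+14+18 = 70
Base - Q - B - E - K - Base: 21+14+11+14+4 = 64
Base - Q - E - K - B - Base: 21+5+14+3+7 = 50
Base - Q - E - B - K - Base: 21+5+11+3+4 = 44
Base - K - Q - B - E - Base: 4+17+14+11+18 = 64
Base - K - Q - E - B - Base: 4+17+5+11+7 = 44
Base - K - B - Q - E - Base: 4+3+14+5+18 = 44
Base - K - E - Q - B - Base: 4+14+5+14+7 = 44
Base - B - Q - K - E - Base: 7+14+17+14+18 = 70
Base - B - K - Q - E - Base: 7+3+17+5+18 = 50
The minimum is 44.
One optimal route: Base → Q → E → B → K → Base (or its reverse).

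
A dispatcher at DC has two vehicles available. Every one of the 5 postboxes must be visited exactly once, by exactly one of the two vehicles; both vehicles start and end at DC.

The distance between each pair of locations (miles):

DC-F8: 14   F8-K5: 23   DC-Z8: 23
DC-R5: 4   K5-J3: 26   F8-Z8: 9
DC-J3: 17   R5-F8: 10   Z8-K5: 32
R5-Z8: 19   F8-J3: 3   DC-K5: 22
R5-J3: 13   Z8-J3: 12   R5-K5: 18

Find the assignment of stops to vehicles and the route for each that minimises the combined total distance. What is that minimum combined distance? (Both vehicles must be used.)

91 miles — the smallest possible combined total.

There are 2^4 − 1 = 15 ways to divide the 5 stops into two non-empty groups. For each, the best each vehicle can do is its own shortest tour through its group:
  {R5} + {F8, Z8, K5, J3}: 8 + 83 = 91
  {F8} + {R5, Z8, K5, J3}: 28 + 83 = 111
  {R5, F8} + {Z8, K5, J3}: 28 + 83 = 111
  {Z8} + {R5, F8, K5, J3}: 46 + 65 = 111
  {R5, Z8} + {F8, K5, J3}: 46 + 65 = 111
  {F8, Z8} + {R5, K5, J3}: 46 + 65 = 111
  … (15 splits in total)
Best: vehicle 1 DC → R5 → DC = 8; vehicle 2 DC → F8 → Z8 → J3 → K5 → DC = 83; combined 91.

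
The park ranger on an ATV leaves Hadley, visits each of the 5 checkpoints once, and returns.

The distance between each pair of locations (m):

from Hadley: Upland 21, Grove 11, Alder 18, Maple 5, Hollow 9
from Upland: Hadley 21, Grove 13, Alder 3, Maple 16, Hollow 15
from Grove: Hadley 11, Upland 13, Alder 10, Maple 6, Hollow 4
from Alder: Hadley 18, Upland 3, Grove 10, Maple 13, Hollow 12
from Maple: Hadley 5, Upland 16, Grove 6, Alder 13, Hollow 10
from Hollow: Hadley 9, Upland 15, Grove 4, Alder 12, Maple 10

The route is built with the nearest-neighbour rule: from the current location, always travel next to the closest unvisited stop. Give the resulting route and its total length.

From Hadley: distances to unvisited — Maple=5, Hollow=9, Grove=11, Alder=18, Upland=21. Nearest is Maple (5).
From Maple: distances to unvisited — Grove=6, Hollow=10, Alder=13, Upland=16. Nearest is Grove (6).
From Grove: distances to unvisited — Hollow=4, Alder=10, Upland=13. Nearest is Hollow (4).
From Hollow: distances to unvisited — Alder=12, Upland=15. Nearest is Alder (12).
From Alder: distances to unvisited — Upland=3. Nearest is Upland (3).
Return Upland→Hadley: 21.
Total = 5 + 6 + 4 + 12 + 3 + 21 = 51.

Total distance 51 m via the nearest-neighbour route Hadley → Maple → Grove → Hollow → Alder → Upland → Hadley.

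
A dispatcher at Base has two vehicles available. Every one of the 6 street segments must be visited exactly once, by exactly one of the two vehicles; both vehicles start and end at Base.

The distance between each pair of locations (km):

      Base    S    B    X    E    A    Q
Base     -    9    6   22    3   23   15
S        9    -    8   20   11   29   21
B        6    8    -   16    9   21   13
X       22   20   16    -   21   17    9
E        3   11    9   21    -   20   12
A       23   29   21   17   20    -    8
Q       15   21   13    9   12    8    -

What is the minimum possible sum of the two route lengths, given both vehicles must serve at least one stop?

Minimum combined distance: 79 km.

Try each way of splitting the stops between the two vehicles (each non-empty) and, for each split, find the best tour for each vehicle:
  {S} + {B, X, E, A, Q}: 18 + 62 = 80
  {B} + {S, X, E, A, Q}: 12 + 69 = 81
  {S, B} + {X, E, A, Q}: 23 + 62 = 85
  {X} + {S, B, E, A, Q}: 44 + 61 = 105
  {S, X} + {B, E, A, Q}: 51 + 50 = 101
  {B, X} + {S, E, A, Q}: 44 + 61 = 105
  … (31 splits in total)
  {E} + {S, B, X, A, Q}: 6 + 73 = 79  ← best
Best: vehicle 1 Base → E → Base = 6; vehicle 2 Base → S → B → X → A → Q → Base = 73; combined 79.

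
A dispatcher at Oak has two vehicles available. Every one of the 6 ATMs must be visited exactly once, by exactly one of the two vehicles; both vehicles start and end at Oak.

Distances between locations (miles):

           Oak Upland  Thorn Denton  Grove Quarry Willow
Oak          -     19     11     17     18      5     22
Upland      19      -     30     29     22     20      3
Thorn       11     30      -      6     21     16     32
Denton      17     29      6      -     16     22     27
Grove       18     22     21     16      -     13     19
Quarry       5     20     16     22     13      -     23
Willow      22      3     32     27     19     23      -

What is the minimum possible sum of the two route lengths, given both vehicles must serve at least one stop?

Minimum combined distance: 84 miles.

Try each way of splitting the stops between the two vehicles (each non-empty) and, for each split, find the best tour for each vehicle:
  {Upland} + {Thorn, Denton, Grove, Quarry, Willow}: 38 + 80 = 118
  {Thorn} + {Upland, Denton, Grove, Quarry, Willow}: 22 + 80 = 102
  {Upland, Thorn} + {Denton, Grove, Quarry, Willow}: 60 + 80 = 140
  {Denton} + {Upland, Thorn, Grove, Quarry, Willow}: 34 + 79 = 113
  {Upland, Denton} + {Thorn, Grove, Quarry, Willow}: 65 + 79 = 144
  {Thorn, Denton} + {Upland, Grove, Quarry, Willow}: 34 + 59 = 93
  … (31 splits in total)
  {Quarry} + {Upland, Thorn, Denton, Grove, Willow}: 10 + 74 = 84  ← best
Best: vehicle 1 Oak → Quarry → Oak = 10; vehicle 2 Oak → Upland → Willow → Grove → Denton → Thorn → Oak = 74; combined 84.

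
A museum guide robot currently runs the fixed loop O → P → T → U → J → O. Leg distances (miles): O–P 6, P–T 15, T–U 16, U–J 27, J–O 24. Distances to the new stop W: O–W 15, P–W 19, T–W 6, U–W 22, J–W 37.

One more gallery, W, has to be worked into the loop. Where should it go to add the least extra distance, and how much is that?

+10 miles — insert W between P and T.

Insertion cost between consecutive stops i–j is d(i,W) + d(W,j) − d(i,j):
  between O and P: 15 + 19 − 6 = 28
  between P and T: 19 + 6 − 15 = 10
  between T and U: 6 + 22 − 16 = 12
  between U and J: 22 + 37 − 27 = 32
  between J and O: 37 + 15 − 24 = 28
Cheapest insertion is between P and T, adding 10.
New total = 88 + 10 = 98.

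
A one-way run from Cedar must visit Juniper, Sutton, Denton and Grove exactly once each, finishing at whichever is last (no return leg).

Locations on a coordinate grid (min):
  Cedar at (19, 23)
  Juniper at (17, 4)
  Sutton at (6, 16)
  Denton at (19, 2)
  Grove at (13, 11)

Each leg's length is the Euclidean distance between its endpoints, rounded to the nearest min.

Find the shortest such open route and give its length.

Minimum one-way distance = 35 min.

There are 4! = 24 possible orderings.
Cedar → Juniper → Sutton → Denton → Grove: 19+16+19+11 = 65
Cedar → Juniper → Sutton → Grove → Denton: 19+16+9+11 = 55
Cedar → Juniper → Denton → Sutton → Grove: 19+3+19+9 = 50
Cedar → Juniper → Denton → Grove → Sutton: 19+3+11+9 = 42
Cedar → Juniper → Grove → Sutton → Denton: 19+8+9+19 = 55
Cedar → Juniper → Grove → Denton → Sutton: 19+8+11+19 = 57
Cedar → Sutton → Juniper → Denton → Grove: 15+16+3+11 = 45
Cedar → Sutton → Juniper → Grove → Denton: 15+16+8+11 = 50
Cedar → Sutton → Denton → Juniper → Grove: 15+19+3+8 = 45
Cedar → Sutton → Denton → Grove → Juniper: 15+19+11+8 = 53
Cedar → Sutton → Grove → Juniper → Denton: 15+9+8+3 = 35
Cedar → Sutton → Grove → Denton → Juniper: 15+9+11+3 = 38
Cedar → Denton → Juniper → Sutton → Grove: 21+3+16+9 = 49
Cedar → Denton → Juniper → Grove → Sutton: 21+3+8+9 = 41
… (10 more)
The minimum is 35.
One shortest path: Cedar → Sutton → Grove → Juniper → Denton.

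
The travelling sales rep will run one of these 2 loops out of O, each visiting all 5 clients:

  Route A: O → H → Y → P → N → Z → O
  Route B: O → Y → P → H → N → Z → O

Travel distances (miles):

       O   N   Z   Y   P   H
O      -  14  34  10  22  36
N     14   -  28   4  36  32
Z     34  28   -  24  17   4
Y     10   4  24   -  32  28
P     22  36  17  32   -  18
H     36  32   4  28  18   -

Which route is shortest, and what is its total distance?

154 miles — Route B is the shortest.

Route A: 36 + 28 + 32 + 36 + 28 + 34 = 194
Route B: 10 + 32 + 18 + 32 + 28 + 34 = 154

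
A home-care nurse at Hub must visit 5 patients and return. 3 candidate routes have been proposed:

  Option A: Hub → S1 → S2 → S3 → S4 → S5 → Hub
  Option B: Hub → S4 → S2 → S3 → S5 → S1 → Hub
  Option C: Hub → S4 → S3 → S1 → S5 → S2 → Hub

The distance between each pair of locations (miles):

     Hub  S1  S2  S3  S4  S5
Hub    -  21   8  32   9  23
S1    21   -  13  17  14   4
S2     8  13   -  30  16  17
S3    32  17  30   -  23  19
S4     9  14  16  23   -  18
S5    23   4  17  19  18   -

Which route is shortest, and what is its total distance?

78 miles — Option C is the shortest.

Option A: 21 + 13 + 30 + 23 + 18 + 23 = 128
Option B: 9 + 16 + 30 + 19 + 4 + 21 = 99
Option C: 9 + 23 + 17 + 4 + 17 + 8 = 78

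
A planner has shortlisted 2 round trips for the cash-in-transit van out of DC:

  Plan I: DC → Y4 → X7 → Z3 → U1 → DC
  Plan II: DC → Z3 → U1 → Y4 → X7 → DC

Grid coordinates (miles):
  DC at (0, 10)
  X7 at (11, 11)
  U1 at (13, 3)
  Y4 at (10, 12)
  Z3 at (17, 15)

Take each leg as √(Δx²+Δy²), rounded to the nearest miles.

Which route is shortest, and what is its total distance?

Plan I: 10 + 1 + 7 + 13 + 15 = 46
Plan II: 18 + 13 + 9 + 1 + 11 = 52

46 miles — Plan I is the shortest.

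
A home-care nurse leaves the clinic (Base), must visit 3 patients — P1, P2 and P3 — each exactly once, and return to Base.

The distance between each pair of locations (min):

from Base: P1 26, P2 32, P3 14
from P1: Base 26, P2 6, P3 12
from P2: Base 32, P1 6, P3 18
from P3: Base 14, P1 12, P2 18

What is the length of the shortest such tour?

64 min — the shortest possible round trip.

Base → P1 → P2 → P3 → Base: 26+6+18+14 = 64
Base → P1 → P3 → P2 → Base: 26+12+18+32 = 88
Base → P2 → P1 → P3 → Base: 32+6+12+14 = 64
The minimum is 64.
One optimal route: Base → P1 → P2 → P3 → Base (or its reverse).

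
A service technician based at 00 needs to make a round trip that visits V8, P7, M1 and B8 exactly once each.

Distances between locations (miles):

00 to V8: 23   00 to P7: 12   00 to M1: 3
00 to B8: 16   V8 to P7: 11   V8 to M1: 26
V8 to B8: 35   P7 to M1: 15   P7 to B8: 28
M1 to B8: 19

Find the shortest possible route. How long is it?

There are 12 distinct closed tours to check (reversals are equivalent).
00 → V8 → P7 → M1 → B8 → 00: 23+11+15+19+16 = 84
00 → V8 → P7 → B8 → M1 → 00: 23+11+28+19+3 = 84
00 → V8 → M1 → P7 → B8 → 00: 23+26+15+28+16 = 108
00 → V8 → M1 → B8 → P7 → 00: 23+26+19+28+12 = 108
00 → V8 → B8 → P7 → M1 → 00: 23+35+28+15+3 = 104
00 → V8 → B8 → M1 → P7 → 00: 23+35+19+15+12 = 104
00 → P7 → V8 → M1 → B8 → 00: 12+11+26+19+16 = 84
00 → P7 → V8 → B8 → M1 → 00: 12+11+35+19+3 = 80
00 → P7 → M1 → V8 → B8 → 00: 12+15+26+35+16 = 104
00 → P7 → B8 → V8 → M1 → 00: 12+28+35+26+3 = 104
00 → M1 → V8 → P7 → B8 → 00: 3+26+11+28+16 = 84
00 → M1 → P7 → V8 → B8 → 00: 3+15+11+35+16 = 80
The minimum is 80.
One optimal route: 00 → P7 → V8 → B8 → M1 → 00 (or its reverse).

Minimum total distance: 80 miles.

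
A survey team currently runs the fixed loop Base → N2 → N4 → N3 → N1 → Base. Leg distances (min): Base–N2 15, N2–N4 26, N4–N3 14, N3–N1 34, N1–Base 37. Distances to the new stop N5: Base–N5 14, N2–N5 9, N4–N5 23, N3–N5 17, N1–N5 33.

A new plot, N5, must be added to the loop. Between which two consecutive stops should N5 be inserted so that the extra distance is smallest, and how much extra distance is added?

Minimum extra distance: 6 min, inserting N5 between N2 and N4.

Insertion cost between consecutive stops i–j is d(i,N5) + d(N5,j) − d(i,j):
  between Base and N2: 14 + 9 − 15 = 8
  between N2 and N4: 9 + 23 − 26 = 6
  between N4 and N3: 23 + 17 − 14 = 26
  between N3 and N1: 17 + 33 − 34 = 16
  between N1 and Base: 33 + 14 − 37 = 10
Cheapest insertion is between N2 and N4, adding 6.
New total = 126 + 6 = 132.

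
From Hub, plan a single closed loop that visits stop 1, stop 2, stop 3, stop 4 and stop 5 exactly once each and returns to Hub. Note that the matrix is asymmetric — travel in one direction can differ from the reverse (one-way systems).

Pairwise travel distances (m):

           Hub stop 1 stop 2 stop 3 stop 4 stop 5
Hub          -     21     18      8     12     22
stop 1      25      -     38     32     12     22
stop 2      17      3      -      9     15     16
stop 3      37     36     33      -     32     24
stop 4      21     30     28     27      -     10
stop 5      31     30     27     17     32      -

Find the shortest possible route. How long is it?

Hub-stop 1-stop 2-stop 3-stop 4-stop 5-Hub: 21+38+9+32+10+31 = 141
Hub-stop 1-stop 2-stop 3-stop 5-stop 4-Hub: 21+38+9+24+32+21 = 145
Hub-stop 1-stop 2-stop 4-stop 3-stop 5-Hub: 21+38+15+27+24+31 = 156
Hub-stop 1-stop 2-stop 4-stop 5-stop 3-Hub: 21+38+15+10+17+37 = 138
Hub-stop 1-stop 2-stop 5-stop 3-stop 4-Hub: 21+38+16+17+32+21 = 145
Hub-stop 1-stop 2-stop 5-stop 4-stop 3-Hub: 21+38+16+32+27+37 = 171
Hub-stop 1-stop 3-stop 2-stop 4-stop 5-Hub: 21+32+33+15+10+31 = 142
Hub-stop 1-stop 3-stop 2-stop 5-stop 4-Hub: 21+32+33+16+32+21 = 155
Hub-stop 1-stop 3-stop 4-stop 2-stop 5-Hub: 21+32+32+28+16+31 = 160
Hub-stop 1-stop 3-stop 4-stop 5-stop 2-Hub: 21+32+32+10+27+17 = 139
Hub-stop 1-stop 3-stop 5-stop 2-stop 4-Hub: 21+32+24+27+15+21 = 140
Hub-stop 1-stop 3-stop 5-stop 4-stop 2-Hub: 21+32+24+32+28+17 = 154
Hub-stop 1-stop 4-stop 2-stop 3-stop 5-Hub: 21+12+28+9+24+31 = 125
Hub-stop 1-stop 4-stop 2-stop 5-stop 3-Hub: 21+12+28+16+17+37 = 131
… (106 more)
Hub-stop 3-stop 5-stop 2-stop 1-stop 4-Hub: 8+24+27+3+12+21 = 95  ← best
The minimum is 95.
One optimal route: Hub → stop 3 → stop 5 → stop 2 → stop 1 → stop 4 → Hub.

95 m — the shortest possible round trip.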